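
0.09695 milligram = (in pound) 2.137e-07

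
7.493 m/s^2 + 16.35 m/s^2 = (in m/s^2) 23.84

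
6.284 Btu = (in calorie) 1585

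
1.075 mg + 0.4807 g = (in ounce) 0.01699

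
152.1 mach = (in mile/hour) 1.159e+05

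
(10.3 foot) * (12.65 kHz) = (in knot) 7.72e+04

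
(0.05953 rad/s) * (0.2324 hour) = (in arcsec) 1.027e+07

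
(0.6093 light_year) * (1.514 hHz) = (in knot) 1.696e+18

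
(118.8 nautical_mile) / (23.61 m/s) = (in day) 0.1079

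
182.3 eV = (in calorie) 6.981e-18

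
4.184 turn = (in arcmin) 9.037e+04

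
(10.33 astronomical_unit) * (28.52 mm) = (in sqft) 4.744e+11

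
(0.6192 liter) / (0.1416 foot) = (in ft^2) 0.1544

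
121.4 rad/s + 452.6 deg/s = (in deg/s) 7408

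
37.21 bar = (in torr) 2.791e+04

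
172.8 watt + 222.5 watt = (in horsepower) 0.5301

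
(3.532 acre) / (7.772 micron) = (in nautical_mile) 9.93e+05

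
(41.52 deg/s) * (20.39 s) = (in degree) 846.6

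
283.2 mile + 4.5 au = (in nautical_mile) 3.635e+08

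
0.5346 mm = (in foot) 0.001754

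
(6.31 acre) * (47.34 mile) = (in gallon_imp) 4.279e+11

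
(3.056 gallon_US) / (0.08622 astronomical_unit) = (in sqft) 9.654e-12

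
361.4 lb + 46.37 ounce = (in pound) 364.3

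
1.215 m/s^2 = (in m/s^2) 1.215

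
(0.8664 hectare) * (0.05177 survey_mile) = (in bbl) 4.54e+06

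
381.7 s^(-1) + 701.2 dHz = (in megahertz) 0.0004518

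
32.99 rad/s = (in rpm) 315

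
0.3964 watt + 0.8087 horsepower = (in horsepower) 0.8092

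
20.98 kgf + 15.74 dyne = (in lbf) 46.25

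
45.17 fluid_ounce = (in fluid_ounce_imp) 47.01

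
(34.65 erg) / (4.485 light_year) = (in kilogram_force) 8.327e-24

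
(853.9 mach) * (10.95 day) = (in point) 7.797e+14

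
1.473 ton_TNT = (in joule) 6.163e+09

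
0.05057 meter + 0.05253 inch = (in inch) 2.043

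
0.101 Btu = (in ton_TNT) 2.547e-08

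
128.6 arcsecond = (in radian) 0.0006235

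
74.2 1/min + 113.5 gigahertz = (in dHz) 1.135e+12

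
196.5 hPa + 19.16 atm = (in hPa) 1.961e+04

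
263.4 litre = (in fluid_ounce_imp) 9270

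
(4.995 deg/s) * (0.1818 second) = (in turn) 0.002522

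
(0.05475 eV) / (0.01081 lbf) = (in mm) 1.824e-16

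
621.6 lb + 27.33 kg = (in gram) 3.093e+05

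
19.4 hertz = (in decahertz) 1.94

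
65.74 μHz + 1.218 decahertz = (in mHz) 1.218e+04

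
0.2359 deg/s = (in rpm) 0.03932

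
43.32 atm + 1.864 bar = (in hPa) 4.576e+04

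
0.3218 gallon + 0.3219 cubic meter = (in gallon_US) 85.36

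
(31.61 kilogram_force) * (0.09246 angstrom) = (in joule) 2.866e-09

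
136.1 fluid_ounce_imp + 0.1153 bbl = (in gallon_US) 5.864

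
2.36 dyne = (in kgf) 2.407e-06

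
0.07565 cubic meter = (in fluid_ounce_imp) 2663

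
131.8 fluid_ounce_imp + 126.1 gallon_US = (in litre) 481.1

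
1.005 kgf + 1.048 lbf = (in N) 14.52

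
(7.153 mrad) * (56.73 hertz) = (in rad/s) 0.4058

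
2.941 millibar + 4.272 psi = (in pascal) 2.975e+04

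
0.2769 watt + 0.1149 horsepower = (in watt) 85.96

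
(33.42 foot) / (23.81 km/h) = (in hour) 0.0004278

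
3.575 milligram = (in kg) 3.575e-06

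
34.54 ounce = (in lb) 2.159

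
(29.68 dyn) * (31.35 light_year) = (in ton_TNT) 2.104e+04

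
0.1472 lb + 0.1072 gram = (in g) 66.88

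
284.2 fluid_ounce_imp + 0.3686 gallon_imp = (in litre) 9.751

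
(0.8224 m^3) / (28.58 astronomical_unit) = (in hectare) 1.924e-17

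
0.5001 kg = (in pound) 1.103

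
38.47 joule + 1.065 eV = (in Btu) 0.03646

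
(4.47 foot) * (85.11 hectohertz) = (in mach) 34.06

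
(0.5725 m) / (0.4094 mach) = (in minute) 6.845e-05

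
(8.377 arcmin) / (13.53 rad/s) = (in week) 2.978e-10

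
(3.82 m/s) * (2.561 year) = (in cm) 3.085e+10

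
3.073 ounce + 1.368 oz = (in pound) 0.2776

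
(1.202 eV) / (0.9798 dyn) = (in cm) 1.966e-12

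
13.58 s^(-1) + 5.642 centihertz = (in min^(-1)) 818.2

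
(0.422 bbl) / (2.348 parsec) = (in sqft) 9.968e-18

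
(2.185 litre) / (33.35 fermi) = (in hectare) 6.552e+06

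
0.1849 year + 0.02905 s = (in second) 5.831e+06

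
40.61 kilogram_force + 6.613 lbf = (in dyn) 4.277e+07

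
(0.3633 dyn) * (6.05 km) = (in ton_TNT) 5.253e-12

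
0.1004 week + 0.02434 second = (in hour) 16.87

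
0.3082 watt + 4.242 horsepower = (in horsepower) 4.242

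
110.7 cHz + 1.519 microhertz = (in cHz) 110.7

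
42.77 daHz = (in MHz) 0.0004277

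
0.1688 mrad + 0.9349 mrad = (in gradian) 0.07026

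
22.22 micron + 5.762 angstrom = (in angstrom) 2.222e+05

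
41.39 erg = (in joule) 4.139e-06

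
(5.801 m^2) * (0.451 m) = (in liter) 2616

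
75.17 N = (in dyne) 7.517e+06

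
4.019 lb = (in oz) 64.3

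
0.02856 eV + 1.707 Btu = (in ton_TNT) 4.304e-07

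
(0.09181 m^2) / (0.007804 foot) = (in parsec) 1.251e-15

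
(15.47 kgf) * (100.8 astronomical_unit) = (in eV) 1.428e+34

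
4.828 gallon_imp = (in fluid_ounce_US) 742.2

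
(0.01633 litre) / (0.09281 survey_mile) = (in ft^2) 1.177e-06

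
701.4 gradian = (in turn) 1.754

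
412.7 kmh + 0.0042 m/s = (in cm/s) 1.146e+04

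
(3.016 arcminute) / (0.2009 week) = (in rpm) 6.895e-08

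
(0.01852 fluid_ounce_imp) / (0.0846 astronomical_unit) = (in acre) 1.027e-20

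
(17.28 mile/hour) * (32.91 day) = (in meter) 2.197e+07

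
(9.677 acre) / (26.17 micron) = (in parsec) 4.85e-08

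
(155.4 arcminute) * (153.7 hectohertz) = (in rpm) 6635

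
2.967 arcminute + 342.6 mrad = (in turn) 0.05466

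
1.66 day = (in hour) 39.84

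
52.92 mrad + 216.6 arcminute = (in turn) 0.01845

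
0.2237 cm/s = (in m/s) 0.002237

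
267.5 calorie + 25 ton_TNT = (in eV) 6.529e+29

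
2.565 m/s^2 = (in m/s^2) 2.565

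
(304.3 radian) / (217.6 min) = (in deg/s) 1.335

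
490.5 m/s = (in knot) 953.5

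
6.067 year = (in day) 2214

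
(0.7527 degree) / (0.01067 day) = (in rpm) 0.0001361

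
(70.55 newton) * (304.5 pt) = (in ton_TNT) 1.811e-09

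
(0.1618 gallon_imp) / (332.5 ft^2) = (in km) 2.381e-08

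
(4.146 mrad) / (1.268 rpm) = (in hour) 8.673e-06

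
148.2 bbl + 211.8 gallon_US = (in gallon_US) 6436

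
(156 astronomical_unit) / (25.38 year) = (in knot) 5.668e+04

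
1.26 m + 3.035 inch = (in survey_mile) 0.0008308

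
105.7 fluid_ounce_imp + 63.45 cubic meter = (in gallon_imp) 1.396e+04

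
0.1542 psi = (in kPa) 1.063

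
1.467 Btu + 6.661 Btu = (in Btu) 8.128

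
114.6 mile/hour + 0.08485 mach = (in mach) 0.2353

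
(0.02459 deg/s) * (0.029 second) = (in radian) 1.245e-05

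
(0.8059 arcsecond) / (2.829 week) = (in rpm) 2.181e-11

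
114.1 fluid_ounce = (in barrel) 0.02122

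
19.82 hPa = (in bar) 0.01982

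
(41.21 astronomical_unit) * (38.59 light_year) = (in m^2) 2.251e+30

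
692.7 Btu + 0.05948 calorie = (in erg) 7.308e+12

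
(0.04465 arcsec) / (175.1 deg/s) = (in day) 8.198e-13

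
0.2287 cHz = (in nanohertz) 2.287e+06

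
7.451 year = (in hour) 6.527e+04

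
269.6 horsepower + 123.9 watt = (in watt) 2.012e+05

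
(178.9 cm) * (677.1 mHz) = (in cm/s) 121.1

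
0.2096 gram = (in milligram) 209.6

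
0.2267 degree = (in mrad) 3.957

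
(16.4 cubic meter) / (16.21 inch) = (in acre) 0.009843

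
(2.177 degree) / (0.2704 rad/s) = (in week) 2.323e-07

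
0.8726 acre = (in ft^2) 3.801e+04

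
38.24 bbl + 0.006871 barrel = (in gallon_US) 1606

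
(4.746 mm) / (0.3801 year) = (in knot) 7.696e-10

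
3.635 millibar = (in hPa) 3.635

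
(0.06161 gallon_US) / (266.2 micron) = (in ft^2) 9.43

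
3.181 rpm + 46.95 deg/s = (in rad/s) 1.153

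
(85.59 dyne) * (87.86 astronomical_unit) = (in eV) 7.021e+28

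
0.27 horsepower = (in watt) 201.3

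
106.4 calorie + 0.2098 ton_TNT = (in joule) 8.778e+08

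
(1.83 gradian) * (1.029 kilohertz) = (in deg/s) 1695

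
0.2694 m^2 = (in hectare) 2.694e-05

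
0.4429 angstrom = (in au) 2.961e-22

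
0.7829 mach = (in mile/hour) 596.3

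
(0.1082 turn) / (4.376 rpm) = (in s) 1.484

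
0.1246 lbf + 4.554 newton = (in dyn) 5.108e+05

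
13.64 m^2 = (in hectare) 0.001364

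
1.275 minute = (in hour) 0.02125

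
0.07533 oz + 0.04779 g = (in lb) 0.004813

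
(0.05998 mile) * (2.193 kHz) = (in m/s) 2.117e+05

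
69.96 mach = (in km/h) 8.576e+04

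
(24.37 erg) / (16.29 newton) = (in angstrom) 1496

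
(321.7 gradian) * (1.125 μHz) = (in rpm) 5.429e-05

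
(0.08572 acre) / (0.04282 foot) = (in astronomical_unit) 1.777e-07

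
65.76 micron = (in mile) 4.086e-08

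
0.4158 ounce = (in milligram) 1.179e+04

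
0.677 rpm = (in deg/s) 4.062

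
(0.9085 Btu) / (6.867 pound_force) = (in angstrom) 3.138e+11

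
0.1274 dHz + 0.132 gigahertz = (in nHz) 1.32e+17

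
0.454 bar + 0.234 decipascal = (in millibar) 454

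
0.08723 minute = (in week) 8.654e-06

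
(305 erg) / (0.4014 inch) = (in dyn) 299.1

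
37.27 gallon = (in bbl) 0.8874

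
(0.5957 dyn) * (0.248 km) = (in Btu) 1.4e-06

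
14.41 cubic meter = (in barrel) 90.64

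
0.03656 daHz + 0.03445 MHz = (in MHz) 0.03445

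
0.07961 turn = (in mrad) 500.2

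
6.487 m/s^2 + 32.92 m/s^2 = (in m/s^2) 39.41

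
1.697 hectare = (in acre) 4.193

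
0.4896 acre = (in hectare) 0.1981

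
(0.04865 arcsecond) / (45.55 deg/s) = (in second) 2.967e-07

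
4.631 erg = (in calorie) 1.107e-07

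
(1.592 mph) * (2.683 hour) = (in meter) 6874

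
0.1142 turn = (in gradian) 45.68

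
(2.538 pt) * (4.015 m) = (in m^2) 0.003595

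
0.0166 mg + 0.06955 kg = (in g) 69.55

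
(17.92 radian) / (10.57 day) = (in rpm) 0.0001874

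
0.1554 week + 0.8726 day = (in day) 1.96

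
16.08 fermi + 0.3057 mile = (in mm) 4.92e+05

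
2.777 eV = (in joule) 4.449e-19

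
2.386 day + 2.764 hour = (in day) 2.501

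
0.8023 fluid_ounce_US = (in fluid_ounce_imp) 0.8351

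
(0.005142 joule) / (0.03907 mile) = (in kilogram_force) 8.339e-06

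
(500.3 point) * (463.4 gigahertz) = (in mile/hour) 1.83e+11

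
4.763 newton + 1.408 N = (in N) 6.171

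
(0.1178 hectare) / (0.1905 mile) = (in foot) 12.61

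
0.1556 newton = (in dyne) 1.556e+04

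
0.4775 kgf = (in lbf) 1.053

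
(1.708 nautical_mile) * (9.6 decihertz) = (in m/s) 3037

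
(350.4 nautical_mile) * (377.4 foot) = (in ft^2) 8.035e+08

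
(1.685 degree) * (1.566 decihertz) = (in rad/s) 0.004605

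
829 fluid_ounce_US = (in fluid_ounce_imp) 862.9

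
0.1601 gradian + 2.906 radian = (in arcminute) 9999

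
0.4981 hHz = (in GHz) 4.981e-08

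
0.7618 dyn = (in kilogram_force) 7.768e-07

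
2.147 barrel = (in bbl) 2.147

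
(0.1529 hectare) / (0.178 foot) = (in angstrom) 2.818e+14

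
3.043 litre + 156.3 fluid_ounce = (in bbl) 0.04821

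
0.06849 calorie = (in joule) 0.2866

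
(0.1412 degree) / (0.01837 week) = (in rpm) 2.118e-06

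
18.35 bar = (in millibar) 1.835e+04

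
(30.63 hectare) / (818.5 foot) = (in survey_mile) 0.7629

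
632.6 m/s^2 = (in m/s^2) 632.6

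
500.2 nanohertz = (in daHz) 5.002e-08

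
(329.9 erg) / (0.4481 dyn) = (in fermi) 7.362e+15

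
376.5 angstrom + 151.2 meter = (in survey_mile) 0.09395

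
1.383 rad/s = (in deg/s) 79.24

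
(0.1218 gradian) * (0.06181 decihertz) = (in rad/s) 1.183e-05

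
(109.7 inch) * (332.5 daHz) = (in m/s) 9265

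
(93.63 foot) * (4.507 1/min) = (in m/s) 2.144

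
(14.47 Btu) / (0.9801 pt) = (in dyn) 4.415e+12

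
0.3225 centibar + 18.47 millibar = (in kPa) 2.17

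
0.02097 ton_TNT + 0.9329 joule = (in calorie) 2.097e+07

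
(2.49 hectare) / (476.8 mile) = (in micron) 3.245e+04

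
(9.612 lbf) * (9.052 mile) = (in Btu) 590.4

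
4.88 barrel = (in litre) 775.9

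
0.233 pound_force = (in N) 1.036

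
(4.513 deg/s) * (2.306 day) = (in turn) 2498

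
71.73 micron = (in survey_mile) 4.457e-08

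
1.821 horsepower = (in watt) 1358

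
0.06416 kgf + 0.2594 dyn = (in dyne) 6.292e+04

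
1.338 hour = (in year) 0.0001527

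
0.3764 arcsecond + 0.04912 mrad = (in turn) 8.108e-06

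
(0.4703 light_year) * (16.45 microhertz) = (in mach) 2.15e+08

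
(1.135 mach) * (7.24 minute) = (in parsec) 5.441e-12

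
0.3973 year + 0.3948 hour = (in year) 0.3973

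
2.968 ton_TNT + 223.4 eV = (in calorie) 2.968e+09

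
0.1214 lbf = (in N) 0.54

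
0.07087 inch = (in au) 1.203e-14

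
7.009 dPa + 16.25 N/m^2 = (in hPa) 0.1695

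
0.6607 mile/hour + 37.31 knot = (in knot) 37.88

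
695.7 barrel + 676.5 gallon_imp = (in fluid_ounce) 3.844e+06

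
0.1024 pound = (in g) 46.45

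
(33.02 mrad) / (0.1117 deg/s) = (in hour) 0.004705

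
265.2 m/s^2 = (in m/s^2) 265.2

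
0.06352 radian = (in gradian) 4.044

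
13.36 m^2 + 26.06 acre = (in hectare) 10.55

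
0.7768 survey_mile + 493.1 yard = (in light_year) 1.798e-13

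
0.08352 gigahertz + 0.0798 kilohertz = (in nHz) 8.352e+16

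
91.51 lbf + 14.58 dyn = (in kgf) 41.51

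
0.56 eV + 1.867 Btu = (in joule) 1970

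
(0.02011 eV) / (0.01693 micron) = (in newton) 1.903e-13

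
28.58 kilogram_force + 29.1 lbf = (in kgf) 41.78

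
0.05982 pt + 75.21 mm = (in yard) 0.08227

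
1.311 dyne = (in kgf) 1.337e-06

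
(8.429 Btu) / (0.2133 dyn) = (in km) 4.169e+06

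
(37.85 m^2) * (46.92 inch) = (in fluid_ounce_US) 1.525e+06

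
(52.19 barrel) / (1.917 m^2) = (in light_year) 4.575e-16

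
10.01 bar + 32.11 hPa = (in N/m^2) 1.004e+06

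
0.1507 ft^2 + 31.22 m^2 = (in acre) 0.007718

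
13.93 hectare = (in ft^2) 1.499e+06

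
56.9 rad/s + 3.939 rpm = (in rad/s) 57.31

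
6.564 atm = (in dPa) 6.651e+06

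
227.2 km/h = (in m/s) 63.11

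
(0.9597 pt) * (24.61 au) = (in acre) 3.08e+05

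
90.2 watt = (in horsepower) 0.121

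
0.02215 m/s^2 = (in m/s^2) 0.02215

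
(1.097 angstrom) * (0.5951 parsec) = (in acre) 497.8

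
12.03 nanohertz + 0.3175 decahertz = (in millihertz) 3175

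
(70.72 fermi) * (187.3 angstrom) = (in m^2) 1.325e-21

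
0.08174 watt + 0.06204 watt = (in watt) 0.1438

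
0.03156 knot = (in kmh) 0.05845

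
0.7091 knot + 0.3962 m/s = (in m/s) 0.761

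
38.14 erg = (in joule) 3.814e-06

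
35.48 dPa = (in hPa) 0.03548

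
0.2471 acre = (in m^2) 1000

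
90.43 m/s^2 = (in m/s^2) 90.43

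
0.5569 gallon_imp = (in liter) 2.532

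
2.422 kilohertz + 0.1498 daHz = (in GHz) 2.423e-06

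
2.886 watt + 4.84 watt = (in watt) 7.726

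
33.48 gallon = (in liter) 126.7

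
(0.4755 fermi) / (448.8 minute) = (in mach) 5.186e-23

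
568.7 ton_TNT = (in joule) 2.379e+12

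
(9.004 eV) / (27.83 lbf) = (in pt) 3.303e-17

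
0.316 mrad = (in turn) 5.029e-05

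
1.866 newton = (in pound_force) 0.4195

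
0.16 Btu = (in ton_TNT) 4.035e-08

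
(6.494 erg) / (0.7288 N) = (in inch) 3.508e-05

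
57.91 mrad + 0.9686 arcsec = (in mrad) 57.91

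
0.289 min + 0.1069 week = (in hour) 17.96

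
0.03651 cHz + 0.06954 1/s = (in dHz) 0.6991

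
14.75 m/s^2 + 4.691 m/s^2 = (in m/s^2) 19.44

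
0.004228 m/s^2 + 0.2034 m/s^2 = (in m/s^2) 0.2076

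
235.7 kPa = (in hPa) 2357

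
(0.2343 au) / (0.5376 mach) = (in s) 1.915e+08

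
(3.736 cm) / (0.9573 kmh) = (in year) 4.455e-09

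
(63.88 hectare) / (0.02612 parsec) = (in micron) 0.0007926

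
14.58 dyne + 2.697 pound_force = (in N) 12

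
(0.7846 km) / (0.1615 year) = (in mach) 4.524e-07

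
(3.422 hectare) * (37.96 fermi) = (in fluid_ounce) 4.392e-05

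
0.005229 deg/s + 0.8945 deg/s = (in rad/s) 0.0157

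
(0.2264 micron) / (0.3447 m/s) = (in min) 1.095e-08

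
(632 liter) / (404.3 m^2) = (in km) 1.563e-06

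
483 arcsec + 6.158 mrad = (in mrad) 8.5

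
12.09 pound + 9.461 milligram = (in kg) 5.484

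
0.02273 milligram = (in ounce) 8.018e-07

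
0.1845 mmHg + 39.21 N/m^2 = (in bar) 0.0006381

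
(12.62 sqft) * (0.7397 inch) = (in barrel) 0.1386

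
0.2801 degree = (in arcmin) 16.81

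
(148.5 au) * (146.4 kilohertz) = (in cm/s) 3.252e+20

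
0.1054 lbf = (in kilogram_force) 0.04781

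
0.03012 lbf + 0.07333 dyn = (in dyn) 1.34e+04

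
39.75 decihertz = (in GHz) 3.975e-09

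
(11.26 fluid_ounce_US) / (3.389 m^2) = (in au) 6.568e-16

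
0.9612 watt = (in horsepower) 0.001289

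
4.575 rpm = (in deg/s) 27.45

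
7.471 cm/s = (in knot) 0.1452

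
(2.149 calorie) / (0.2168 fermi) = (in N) 4.147e+16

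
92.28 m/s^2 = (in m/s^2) 92.28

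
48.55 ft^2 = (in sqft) 48.55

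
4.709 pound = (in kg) 2.136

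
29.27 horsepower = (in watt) 2.183e+04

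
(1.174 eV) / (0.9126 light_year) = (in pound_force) 4.898e-36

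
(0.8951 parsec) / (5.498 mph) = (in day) 1.301e+11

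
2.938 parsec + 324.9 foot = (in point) 2.57e+20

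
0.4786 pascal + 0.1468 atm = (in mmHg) 111.6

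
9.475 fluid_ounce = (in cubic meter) 0.0002802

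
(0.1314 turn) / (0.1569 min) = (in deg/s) 5.025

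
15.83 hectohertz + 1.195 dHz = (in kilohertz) 1.583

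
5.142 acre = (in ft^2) 2.24e+05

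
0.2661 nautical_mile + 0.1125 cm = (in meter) 492.8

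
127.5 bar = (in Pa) 1.275e+07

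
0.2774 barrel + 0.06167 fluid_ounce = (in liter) 44.1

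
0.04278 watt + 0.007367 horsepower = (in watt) 5.536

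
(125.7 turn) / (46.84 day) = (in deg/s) 0.01118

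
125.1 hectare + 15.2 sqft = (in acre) 309.1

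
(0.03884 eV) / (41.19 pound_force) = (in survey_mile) 2.11e-26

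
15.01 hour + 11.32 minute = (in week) 0.09047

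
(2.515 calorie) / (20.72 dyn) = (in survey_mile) 31.56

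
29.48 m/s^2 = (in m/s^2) 29.48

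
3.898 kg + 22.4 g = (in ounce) 138.3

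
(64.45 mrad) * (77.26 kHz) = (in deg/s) 2.853e+05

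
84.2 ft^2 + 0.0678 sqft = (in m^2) 7.829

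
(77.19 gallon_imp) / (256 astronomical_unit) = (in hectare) 9.163e-19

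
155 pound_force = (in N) 689.5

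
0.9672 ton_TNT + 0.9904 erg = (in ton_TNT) 0.9672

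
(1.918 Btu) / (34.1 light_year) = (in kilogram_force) 6.396e-16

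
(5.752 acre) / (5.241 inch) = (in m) 1.749e+05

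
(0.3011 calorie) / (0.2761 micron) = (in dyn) 4.563e+11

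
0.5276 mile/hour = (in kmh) 0.8491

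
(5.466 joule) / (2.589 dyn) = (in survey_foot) 6.927e+05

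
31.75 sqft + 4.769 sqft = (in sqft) 36.52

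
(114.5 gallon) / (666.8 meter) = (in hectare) 6.5e-08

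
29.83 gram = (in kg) 0.02983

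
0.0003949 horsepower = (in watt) 0.2945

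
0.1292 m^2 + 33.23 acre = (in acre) 33.23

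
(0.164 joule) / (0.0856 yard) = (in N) 2.095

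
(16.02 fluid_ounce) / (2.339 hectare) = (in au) 1.354e-19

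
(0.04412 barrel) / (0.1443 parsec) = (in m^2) 1.575e-18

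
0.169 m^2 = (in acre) 4.176e-05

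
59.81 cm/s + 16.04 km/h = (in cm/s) 505.4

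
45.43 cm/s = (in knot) 0.8831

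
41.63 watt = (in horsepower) 0.05583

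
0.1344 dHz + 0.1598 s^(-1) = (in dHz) 1.732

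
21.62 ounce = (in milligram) 6.129e+05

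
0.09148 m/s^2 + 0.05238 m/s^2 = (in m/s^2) 0.1439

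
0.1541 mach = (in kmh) 188.9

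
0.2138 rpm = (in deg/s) 1.283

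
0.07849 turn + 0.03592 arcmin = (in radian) 0.4932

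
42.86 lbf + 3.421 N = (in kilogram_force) 19.79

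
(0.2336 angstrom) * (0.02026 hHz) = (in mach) 1.39e-13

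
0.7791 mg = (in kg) 7.791e-07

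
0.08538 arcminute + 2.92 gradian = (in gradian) 2.922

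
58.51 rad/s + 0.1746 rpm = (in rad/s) 58.53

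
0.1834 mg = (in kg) 1.834e-07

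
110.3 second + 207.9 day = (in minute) 2.994e+05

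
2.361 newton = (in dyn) 2.361e+05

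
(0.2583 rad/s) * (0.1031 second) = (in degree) 1.526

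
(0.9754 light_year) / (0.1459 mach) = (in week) 3.071e+08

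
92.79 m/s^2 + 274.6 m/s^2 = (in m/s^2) 367.4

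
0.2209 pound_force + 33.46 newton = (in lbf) 7.743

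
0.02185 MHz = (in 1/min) 1.311e+06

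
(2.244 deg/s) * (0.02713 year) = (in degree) 1.92e+06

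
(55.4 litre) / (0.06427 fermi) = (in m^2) 8.62e+14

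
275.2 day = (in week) 39.31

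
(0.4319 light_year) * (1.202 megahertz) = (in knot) 9.547e+21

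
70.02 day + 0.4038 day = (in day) 70.42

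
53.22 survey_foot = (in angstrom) 1.622e+11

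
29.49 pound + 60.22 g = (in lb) 29.62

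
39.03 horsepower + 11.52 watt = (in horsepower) 39.05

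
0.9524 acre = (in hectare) 0.3854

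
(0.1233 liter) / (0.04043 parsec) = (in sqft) 1.064e-18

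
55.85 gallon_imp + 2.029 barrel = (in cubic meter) 0.5765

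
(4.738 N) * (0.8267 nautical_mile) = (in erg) 7.254e+10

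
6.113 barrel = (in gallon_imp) 213.8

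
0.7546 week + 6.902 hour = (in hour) 133.7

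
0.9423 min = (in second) 56.54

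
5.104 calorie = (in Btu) 0.02024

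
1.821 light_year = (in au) 1.152e+05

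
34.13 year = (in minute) 1.794e+07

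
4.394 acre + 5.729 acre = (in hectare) 4.097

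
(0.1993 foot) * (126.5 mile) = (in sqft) 1.331e+05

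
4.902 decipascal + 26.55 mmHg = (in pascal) 3540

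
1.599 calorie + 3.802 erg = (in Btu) 0.006341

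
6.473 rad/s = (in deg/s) 370.9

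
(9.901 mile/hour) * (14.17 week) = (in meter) 3.793e+07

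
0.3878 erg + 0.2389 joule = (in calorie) 0.0571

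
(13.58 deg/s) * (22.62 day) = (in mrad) 4.632e+08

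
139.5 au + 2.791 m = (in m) 2.087e+13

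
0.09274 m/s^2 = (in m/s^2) 0.09274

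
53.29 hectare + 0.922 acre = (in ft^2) 5.776e+06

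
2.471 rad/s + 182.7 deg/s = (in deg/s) 324.3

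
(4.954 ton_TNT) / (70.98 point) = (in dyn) 8.278e+16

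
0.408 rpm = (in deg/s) 2.448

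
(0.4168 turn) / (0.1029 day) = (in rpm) 0.002813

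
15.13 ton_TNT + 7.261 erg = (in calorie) 1.513e+10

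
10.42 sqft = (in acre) 0.0002392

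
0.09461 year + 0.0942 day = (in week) 4.947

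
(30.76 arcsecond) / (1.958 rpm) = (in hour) 2.02e-07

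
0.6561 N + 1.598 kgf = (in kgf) 1.665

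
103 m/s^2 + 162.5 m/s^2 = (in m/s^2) 265.5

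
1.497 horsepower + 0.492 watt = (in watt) 1117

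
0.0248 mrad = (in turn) 3.947e-06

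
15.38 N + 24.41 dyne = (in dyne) 1.538e+06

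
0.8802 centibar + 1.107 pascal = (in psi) 0.1278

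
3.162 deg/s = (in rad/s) 0.05519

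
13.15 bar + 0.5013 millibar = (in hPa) 1.315e+04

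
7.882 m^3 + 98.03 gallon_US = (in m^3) 8.253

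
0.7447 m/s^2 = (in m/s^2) 0.7447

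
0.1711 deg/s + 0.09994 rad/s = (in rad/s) 0.1029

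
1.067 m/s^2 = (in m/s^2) 1.067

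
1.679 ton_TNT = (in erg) 7.025e+16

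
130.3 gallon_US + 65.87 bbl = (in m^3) 10.97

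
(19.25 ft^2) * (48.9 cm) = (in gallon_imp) 192.4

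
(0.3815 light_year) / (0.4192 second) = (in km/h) 3.1e+16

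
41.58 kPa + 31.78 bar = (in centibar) 3220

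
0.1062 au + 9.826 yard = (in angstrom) 1.589e+20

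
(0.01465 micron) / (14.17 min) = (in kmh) 6.203e-11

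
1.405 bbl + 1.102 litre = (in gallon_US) 59.3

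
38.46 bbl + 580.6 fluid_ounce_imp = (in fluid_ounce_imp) 2.158e+05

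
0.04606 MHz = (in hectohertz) 460.6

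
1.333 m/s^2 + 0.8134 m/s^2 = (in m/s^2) 2.146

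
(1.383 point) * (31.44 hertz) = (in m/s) 0.01534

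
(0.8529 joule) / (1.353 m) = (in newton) 0.6304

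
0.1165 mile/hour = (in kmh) 0.1875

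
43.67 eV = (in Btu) 6.632e-21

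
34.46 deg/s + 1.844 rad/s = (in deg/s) 140.1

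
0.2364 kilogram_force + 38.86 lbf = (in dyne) 1.752e+07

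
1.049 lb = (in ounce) 16.78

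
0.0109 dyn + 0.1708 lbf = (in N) 0.7598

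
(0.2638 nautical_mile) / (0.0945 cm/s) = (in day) 5.984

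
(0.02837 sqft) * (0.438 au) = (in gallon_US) 4.562e+10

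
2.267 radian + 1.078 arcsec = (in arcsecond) 4.676e+05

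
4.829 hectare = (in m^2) 4.829e+04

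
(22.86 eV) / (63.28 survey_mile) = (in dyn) 3.596e-18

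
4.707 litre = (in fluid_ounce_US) 159.2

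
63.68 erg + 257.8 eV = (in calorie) 1.522e-06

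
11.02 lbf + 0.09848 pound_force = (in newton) 49.46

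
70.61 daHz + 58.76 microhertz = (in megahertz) 0.0007061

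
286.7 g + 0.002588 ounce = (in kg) 0.2868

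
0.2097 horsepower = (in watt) 156.4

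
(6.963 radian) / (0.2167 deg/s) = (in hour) 0.5114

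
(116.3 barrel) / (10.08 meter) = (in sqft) 19.74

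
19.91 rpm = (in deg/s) 119.5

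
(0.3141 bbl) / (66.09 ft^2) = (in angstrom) 8.133e+07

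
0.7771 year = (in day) 283.6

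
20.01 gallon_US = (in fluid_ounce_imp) 2666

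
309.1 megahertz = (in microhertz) 3.091e+14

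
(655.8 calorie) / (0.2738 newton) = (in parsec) 3.248e-13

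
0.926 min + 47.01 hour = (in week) 0.2799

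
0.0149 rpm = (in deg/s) 0.0894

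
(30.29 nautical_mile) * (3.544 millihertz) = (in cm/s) 1.988e+04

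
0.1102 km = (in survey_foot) 361.5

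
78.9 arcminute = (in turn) 0.003653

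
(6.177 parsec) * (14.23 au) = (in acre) 1.003e+26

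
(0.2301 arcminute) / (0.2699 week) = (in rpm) 3.916e-09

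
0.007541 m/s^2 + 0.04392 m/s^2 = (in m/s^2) 0.05146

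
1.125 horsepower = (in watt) 838.9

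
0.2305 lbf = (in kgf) 0.1046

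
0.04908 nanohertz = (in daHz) 4.908e-12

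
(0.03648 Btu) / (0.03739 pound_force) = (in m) 231.4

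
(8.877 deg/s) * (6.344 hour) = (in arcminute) 1.216e+07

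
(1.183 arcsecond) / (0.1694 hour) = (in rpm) 8.981e-08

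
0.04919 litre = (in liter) 0.04919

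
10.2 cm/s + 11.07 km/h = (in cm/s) 317.7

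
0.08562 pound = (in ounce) 1.37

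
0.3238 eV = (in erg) 5.188e-13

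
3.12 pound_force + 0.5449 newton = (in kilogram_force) 1.471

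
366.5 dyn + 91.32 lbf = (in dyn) 4.062e+07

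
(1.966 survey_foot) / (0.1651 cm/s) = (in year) 1.151e-05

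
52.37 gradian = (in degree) 47.13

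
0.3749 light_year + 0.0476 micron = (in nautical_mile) 1.915e+12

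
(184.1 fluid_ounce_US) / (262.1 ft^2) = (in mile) 1.389e-07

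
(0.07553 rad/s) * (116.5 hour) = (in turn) 5042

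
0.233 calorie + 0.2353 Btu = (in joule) 249.2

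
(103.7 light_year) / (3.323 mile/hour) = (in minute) 1.101e+16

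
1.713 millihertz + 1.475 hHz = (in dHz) 1475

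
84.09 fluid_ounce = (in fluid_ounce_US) 84.09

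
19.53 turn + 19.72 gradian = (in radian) 123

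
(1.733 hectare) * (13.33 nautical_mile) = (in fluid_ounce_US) 1.447e+13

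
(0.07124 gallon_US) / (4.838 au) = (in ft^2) 4.011e-15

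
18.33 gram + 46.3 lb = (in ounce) 741.4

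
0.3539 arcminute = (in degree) 0.005898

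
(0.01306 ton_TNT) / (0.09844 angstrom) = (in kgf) 5.66e+17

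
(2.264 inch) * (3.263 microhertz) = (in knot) 3.647e-07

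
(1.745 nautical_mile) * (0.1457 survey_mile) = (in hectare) 75.78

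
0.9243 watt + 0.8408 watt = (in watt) 1.765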